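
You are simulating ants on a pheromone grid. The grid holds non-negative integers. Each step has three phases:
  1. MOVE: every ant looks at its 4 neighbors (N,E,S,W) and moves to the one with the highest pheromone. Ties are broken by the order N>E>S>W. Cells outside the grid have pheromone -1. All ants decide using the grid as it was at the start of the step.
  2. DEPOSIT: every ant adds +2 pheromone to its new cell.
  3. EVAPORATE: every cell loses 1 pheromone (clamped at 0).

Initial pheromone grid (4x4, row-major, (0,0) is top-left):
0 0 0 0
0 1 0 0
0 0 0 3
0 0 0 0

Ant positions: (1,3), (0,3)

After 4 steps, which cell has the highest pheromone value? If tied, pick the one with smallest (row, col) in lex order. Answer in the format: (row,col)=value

Step 1: ant0:(1,3)->S->(2,3) | ant1:(0,3)->S->(1,3)
  grid max=4 at (2,3)
Step 2: ant0:(2,3)->N->(1,3) | ant1:(1,3)->S->(2,3)
  grid max=5 at (2,3)
Step 3: ant0:(1,3)->S->(2,3) | ant1:(2,3)->N->(1,3)
  grid max=6 at (2,3)
Step 4: ant0:(2,3)->N->(1,3) | ant1:(1,3)->S->(2,3)
  grid max=7 at (2,3)
Final grid:
  0 0 0 0
  0 0 0 4
  0 0 0 7
  0 0 0 0
Max pheromone 7 at (2,3)

Answer: (2,3)=7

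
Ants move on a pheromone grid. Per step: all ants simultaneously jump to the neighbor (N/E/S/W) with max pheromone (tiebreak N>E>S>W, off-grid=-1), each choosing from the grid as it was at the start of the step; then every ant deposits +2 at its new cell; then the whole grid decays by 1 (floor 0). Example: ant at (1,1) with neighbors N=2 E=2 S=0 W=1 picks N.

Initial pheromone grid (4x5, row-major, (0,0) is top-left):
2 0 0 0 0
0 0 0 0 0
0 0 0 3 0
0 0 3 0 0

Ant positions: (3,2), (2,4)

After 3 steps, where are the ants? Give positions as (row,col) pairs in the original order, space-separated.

Step 1: ant0:(3,2)->N->(2,2) | ant1:(2,4)->W->(2,3)
  grid max=4 at (2,3)
Step 2: ant0:(2,2)->E->(2,3) | ant1:(2,3)->W->(2,2)
  grid max=5 at (2,3)
Step 3: ant0:(2,3)->W->(2,2) | ant1:(2,2)->E->(2,3)
  grid max=6 at (2,3)

(2,2) (2,3)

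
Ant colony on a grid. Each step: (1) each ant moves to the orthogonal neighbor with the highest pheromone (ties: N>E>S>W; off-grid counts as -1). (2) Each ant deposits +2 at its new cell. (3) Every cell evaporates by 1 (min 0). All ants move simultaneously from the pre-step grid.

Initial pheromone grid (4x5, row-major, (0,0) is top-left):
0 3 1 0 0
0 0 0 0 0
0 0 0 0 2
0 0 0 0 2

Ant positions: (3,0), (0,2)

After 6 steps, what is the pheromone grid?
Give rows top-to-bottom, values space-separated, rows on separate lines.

After step 1: ants at (2,0),(0,1)
  0 4 0 0 0
  0 0 0 0 0
  1 0 0 0 1
  0 0 0 0 1
After step 2: ants at (1,0),(0,2)
  0 3 1 0 0
  1 0 0 0 0
  0 0 0 0 0
  0 0 0 0 0
After step 3: ants at (0,0),(0,1)
  1 4 0 0 0
  0 0 0 0 0
  0 0 0 0 0
  0 0 0 0 0
After step 4: ants at (0,1),(0,0)
  2 5 0 0 0
  0 0 0 0 0
  0 0 0 0 0
  0 0 0 0 0
After step 5: ants at (0,0),(0,1)
  3 6 0 0 0
  0 0 0 0 0
  0 0 0 0 0
  0 0 0 0 0
After step 6: ants at (0,1),(0,0)
  4 7 0 0 0
  0 0 0 0 0
  0 0 0 0 0
  0 0 0 0 0

4 7 0 0 0
0 0 0 0 0
0 0 0 0 0
0 0 0 0 0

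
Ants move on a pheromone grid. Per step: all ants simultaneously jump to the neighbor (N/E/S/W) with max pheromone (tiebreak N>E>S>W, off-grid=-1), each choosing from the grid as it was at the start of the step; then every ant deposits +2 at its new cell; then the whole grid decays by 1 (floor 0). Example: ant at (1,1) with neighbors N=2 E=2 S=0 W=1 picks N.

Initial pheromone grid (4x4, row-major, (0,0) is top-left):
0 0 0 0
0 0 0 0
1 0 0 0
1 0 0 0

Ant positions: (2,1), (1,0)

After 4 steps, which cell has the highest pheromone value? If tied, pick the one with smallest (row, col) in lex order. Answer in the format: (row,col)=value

Answer: (1,0)=5

Derivation:
Step 1: ant0:(2,1)->W->(2,0) | ant1:(1,0)->S->(2,0)
  grid max=4 at (2,0)
Step 2: ant0:(2,0)->N->(1,0) | ant1:(2,0)->N->(1,0)
  grid max=3 at (1,0)
Step 3: ant0:(1,0)->S->(2,0) | ant1:(1,0)->S->(2,0)
  grid max=6 at (2,0)
Step 4: ant0:(2,0)->N->(1,0) | ant1:(2,0)->N->(1,0)
  grid max=5 at (1,0)
Final grid:
  0 0 0 0
  5 0 0 0
  5 0 0 0
  0 0 0 0
Max pheromone 5 at (1,0)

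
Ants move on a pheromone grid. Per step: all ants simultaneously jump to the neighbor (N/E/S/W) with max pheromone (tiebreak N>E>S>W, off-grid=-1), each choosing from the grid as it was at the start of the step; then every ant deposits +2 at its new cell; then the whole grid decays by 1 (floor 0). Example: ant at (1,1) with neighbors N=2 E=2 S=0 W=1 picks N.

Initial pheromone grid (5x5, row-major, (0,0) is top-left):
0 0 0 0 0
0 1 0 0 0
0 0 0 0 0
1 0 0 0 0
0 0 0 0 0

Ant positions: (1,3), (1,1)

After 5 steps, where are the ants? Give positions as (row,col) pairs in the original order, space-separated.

Step 1: ant0:(1,3)->N->(0,3) | ant1:(1,1)->N->(0,1)
  grid max=1 at (0,1)
Step 2: ant0:(0,3)->E->(0,4) | ant1:(0,1)->E->(0,2)
  grid max=1 at (0,2)
Step 3: ant0:(0,4)->S->(1,4) | ant1:(0,2)->E->(0,3)
  grid max=1 at (0,3)
Step 4: ant0:(1,4)->N->(0,4) | ant1:(0,3)->E->(0,4)
  grid max=3 at (0,4)
Step 5: ant0:(0,4)->S->(1,4) | ant1:(0,4)->S->(1,4)
  grid max=3 at (1,4)

(1,4) (1,4)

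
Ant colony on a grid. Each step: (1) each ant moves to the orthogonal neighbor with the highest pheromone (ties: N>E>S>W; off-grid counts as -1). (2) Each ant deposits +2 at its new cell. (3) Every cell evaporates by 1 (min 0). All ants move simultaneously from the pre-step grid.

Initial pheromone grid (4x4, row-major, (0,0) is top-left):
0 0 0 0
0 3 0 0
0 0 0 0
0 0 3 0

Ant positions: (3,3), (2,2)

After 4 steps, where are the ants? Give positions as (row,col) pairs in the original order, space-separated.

Step 1: ant0:(3,3)->W->(3,2) | ant1:(2,2)->S->(3,2)
  grid max=6 at (3,2)
Step 2: ant0:(3,2)->N->(2,2) | ant1:(3,2)->N->(2,2)
  grid max=5 at (3,2)
Step 3: ant0:(2,2)->S->(3,2) | ant1:(2,2)->S->(3,2)
  grid max=8 at (3,2)
Step 4: ant0:(3,2)->N->(2,2) | ant1:(3,2)->N->(2,2)
  grid max=7 at (3,2)

(2,2) (2,2)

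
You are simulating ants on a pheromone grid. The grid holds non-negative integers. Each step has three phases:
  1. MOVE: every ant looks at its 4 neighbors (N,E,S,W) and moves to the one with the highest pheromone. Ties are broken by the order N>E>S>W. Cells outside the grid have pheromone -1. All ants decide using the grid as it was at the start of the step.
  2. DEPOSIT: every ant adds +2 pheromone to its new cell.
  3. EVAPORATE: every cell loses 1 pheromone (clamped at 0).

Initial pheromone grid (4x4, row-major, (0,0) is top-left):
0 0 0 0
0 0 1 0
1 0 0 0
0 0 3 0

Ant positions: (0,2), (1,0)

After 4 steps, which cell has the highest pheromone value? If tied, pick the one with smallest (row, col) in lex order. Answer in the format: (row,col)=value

Step 1: ant0:(0,2)->S->(1,2) | ant1:(1,0)->S->(2,0)
  grid max=2 at (1,2)
Step 2: ant0:(1,2)->N->(0,2) | ant1:(2,0)->N->(1,0)
  grid max=1 at (0,2)
Step 3: ant0:(0,2)->S->(1,2) | ant1:(1,0)->S->(2,0)
  grid max=2 at (1,2)
Step 4: ant0:(1,2)->N->(0,2) | ant1:(2,0)->N->(1,0)
  grid max=1 at (0,2)
Final grid:
  0 0 1 0
  1 0 1 0
  1 0 0 0
  0 0 0 0
Max pheromone 1 at (0,2)

Answer: (0,2)=1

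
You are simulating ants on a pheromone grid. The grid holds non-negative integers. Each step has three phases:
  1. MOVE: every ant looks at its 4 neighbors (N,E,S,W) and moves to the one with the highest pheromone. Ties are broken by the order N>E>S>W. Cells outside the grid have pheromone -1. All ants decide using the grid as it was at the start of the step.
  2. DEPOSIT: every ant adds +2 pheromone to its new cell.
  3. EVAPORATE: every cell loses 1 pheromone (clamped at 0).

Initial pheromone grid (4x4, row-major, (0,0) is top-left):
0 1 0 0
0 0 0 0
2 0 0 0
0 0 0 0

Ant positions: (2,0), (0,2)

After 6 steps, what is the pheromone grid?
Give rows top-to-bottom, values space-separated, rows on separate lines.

After step 1: ants at (1,0),(0,1)
  0 2 0 0
  1 0 0 0
  1 0 0 0
  0 0 0 0
After step 2: ants at (2,0),(0,2)
  0 1 1 0
  0 0 0 0
  2 0 0 0
  0 0 0 0
After step 3: ants at (1,0),(0,1)
  0 2 0 0
  1 0 0 0
  1 0 0 0
  0 0 0 0
After step 4: ants at (2,0),(0,2)
  0 1 1 0
  0 0 0 0
  2 0 0 0
  0 0 0 0
After step 5: ants at (1,0),(0,1)
  0 2 0 0
  1 0 0 0
  1 0 0 0
  0 0 0 0
After step 6: ants at (2,0),(0,2)
  0 1 1 0
  0 0 0 0
  2 0 0 0
  0 0 0 0

0 1 1 0
0 0 0 0
2 0 0 0
0 0 0 0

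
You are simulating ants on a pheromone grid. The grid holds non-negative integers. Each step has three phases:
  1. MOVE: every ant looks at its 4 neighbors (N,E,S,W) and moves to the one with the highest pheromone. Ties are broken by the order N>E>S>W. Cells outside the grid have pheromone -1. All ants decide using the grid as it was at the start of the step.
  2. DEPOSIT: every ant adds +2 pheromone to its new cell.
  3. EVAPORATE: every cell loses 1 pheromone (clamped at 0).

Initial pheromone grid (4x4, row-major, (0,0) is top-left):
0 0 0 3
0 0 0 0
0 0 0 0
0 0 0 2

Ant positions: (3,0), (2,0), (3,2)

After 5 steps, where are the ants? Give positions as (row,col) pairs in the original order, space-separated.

Step 1: ant0:(3,0)->N->(2,0) | ant1:(2,0)->N->(1,0) | ant2:(3,2)->E->(3,3)
  grid max=3 at (3,3)
Step 2: ant0:(2,0)->N->(1,0) | ant1:(1,0)->S->(2,0) | ant2:(3,3)->N->(2,3)
  grid max=2 at (1,0)
Step 3: ant0:(1,0)->S->(2,0) | ant1:(2,0)->N->(1,0) | ant2:(2,3)->S->(3,3)
  grid max=3 at (1,0)
Step 4: ant0:(2,0)->N->(1,0) | ant1:(1,0)->S->(2,0) | ant2:(3,3)->N->(2,3)
  grid max=4 at (1,0)
Step 5: ant0:(1,0)->S->(2,0) | ant1:(2,0)->N->(1,0) | ant2:(2,3)->S->(3,3)
  grid max=5 at (1,0)

(2,0) (1,0) (3,3)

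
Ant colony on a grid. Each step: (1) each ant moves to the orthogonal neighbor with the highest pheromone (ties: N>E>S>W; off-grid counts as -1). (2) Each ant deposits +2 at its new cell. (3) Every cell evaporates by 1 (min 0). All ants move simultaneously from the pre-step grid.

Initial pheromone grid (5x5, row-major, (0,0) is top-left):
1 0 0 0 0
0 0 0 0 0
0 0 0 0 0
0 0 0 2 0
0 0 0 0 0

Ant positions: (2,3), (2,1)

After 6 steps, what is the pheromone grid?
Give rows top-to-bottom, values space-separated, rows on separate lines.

After step 1: ants at (3,3),(1,1)
  0 0 0 0 0
  0 1 0 0 0
  0 0 0 0 0
  0 0 0 3 0
  0 0 0 0 0
After step 2: ants at (2,3),(0,1)
  0 1 0 0 0
  0 0 0 0 0
  0 0 0 1 0
  0 0 0 2 0
  0 0 0 0 0
After step 3: ants at (3,3),(0,2)
  0 0 1 0 0
  0 0 0 0 0
  0 0 0 0 0
  0 0 0 3 0
  0 0 0 0 0
After step 4: ants at (2,3),(0,3)
  0 0 0 1 0
  0 0 0 0 0
  0 0 0 1 0
  0 0 0 2 0
  0 0 0 0 0
After step 5: ants at (3,3),(0,4)
  0 0 0 0 1
  0 0 0 0 0
  0 0 0 0 0
  0 0 0 3 0
  0 0 0 0 0
After step 6: ants at (2,3),(1,4)
  0 0 0 0 0
  0 0 0 0 1
  0 0 0 1 0
  0 0 0 2 0
  0 0 0 0 0

0 0 0 0 0
0 0 0 0 1
0 0 0 1 0
0 0 0 2 0
0 0 0 0 0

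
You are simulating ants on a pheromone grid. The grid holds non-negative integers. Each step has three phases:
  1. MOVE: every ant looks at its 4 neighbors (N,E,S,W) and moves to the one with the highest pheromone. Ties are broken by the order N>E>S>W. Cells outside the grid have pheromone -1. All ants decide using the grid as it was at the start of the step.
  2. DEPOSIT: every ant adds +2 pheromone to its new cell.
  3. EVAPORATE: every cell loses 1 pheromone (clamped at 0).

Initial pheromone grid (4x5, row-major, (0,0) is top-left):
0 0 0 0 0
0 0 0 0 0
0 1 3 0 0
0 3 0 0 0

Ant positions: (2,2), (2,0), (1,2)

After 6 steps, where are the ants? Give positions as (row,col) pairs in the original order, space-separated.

Step 1: ant0:(2,2)->W->(2,1) | ant1:(2,0)->E->(2,1) | ant2:(1,2)->S->(2,2)
  grid max=4 at (2,1)
Step 2: ant0:(2,1)->E->(2,2) | ant1:(2,1)->E->(2,2) | ant2:(2,2)->W->(2,1)
  grid max=7 at (2,2)
Step 3: ant0:(2,2)->W->(2,1) | ant1:(2,2)->W->(2,1) | ant2:(2,1)->E->(2,2)
  grid max=8 at (2,1)
Step 4: ant0:(2,1)->E->(2,2) | ant1:(2,1)->E->(2,2) | ant2:(2,2)->W->(2,1)
  grid max=11 at (2,2)
Step 5: ant0:(2,2)->W->(2,1) | ant1:(2,2)->W->(2,1) | ant2:(2,1)->E->(2,2)
  grid max=12 at (2,1)
Step 6: ant0:(2,1)->E->(2,2) | ant1:(2,1)->E->(2,2) | ant2:(2,2)->W->(2,1)
  grid max=15 at (2,2)

(2,2) (2,2) (2,1)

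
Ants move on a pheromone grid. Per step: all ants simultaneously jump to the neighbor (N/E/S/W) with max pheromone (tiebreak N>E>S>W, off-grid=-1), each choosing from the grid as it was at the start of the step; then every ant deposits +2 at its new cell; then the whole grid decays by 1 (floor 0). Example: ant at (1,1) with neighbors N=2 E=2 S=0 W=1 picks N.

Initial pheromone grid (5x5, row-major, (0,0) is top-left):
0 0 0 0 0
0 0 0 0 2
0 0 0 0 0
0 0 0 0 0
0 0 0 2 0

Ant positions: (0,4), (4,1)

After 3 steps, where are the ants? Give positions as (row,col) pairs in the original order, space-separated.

Step 1: ant0:(0,4)->S->(1,4) | ant1:(4,1)->N->(3,1)
  grid max=3 at (1,4)
Step 2: ant0:(1,4)->N->(0,4) | ant1:(3,1)->N->(2,1)
  grid max=2 at (1,4)
Step 3: ant0:(0,4)->S->(1,4) | ant1:(2,1)->N->(1,1)
  grid max=3 at (1,4)

(1,4) (1,1)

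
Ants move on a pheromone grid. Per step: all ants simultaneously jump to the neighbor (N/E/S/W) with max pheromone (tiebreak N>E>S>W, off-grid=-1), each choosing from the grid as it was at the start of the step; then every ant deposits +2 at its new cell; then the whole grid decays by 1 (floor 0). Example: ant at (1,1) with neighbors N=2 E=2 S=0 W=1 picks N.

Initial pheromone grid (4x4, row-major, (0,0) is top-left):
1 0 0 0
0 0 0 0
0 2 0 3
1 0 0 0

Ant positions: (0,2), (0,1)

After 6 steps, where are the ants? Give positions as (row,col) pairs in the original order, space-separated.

Step 1: ant0:(0,2)->E->(0,3) | ant1:(0,1)->W->(0,0)
  grid max=2 at (0,0)
Step 2: ant0:(0,3)->S->(1,3) | ant1:(0,0)->E->(0,1)
  grid max=1 at (0,0)
Step 3: ant0:(1,3)->S->(2,3) | ant1:(0,1)->W->(0,0)
  grid max=2 at (0,0)
Step 4: ant0:(2,3)->N->(1,3) | ant1:(0,0)->E->(0,1)
  grid max=1 at (0,0)
Step 5: ant0:(1,3)->S->(2,3) | ant1:(0,1)->W->(0,0)
  grid max=2 at (0,0)
Step 6: ant0:(2,3)->N->(1,3) | ant1:(0,0)->E->(0,1)
  grid max=1 at (0,0)

(1,3) (0,1)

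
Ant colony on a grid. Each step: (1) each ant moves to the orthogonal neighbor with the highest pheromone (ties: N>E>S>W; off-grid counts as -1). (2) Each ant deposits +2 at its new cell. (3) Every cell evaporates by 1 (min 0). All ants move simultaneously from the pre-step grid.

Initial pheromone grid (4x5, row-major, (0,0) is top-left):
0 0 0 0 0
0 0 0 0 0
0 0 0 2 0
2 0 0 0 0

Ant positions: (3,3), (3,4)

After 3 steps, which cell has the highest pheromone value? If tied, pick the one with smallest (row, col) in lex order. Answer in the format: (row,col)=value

Step 1: ant0:(3,3)->N->(2,3) | ant1:(3,4)->N->(2,4)
  grid max=3 at (2,3)
Step 2: ant0:(2,3)->E->(2,4) | ant1:(2,4)->W->(2,3)
  grid max=4 at (2,3)
Step 3: ant0:(2,4)->W->(2,3) | ant1:(2,3)->E->(2,4)
  grid max=5 at (2,3)
Final grid:
  0 0 0 0 0
  0 0 0 0 0
  0 0 0 5 3
  0 0 0 0 0
Max pheromone 5 at (2,3)

Answer: (2,3)=5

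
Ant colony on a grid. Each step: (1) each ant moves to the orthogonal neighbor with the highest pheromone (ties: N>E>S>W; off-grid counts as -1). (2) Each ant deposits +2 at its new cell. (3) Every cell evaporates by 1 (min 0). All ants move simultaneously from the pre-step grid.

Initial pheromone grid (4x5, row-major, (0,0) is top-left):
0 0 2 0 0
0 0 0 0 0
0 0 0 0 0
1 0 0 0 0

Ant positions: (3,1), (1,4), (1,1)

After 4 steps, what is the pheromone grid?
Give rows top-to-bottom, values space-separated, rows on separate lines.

After step 1: ants at (3,0),(0,4),(0,1)
  0 1 1 0 1
  0 0 0 0 0
  0 0 0 0 0
  2 0 0 0 0
After step 2: ants at (2,0),(1,4),(0,2)
  0 0 2 0 0
  0 0 0 0 1
  1 0 0 0 0
  1 0 0 0 0
After step 3: ants at (3,0),(0,4),(0,3)
  0 0 1 1 1
  0 0 0 0 0
  0 0 0 0 0
  2 0 0 0 0
After step 4: ants at (2,0),(0,3),(0,4)
  0 0 0 2 2
  0 0 0 0 0
  1 0 0 0 0
  1 0 0 0 0

0 0 0 2 2
0 0 0 0 0
1 0 0 0 0
1 0 0 0 0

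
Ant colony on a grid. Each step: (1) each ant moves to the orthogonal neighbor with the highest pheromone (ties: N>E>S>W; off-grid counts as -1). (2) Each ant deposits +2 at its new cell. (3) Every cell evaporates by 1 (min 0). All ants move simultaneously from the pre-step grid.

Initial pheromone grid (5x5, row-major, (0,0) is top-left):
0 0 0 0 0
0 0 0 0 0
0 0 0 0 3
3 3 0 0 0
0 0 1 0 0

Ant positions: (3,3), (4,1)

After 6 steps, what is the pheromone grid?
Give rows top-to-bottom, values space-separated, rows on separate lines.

After step 1: ants at (2,3),(3,1)
  0 0 0 0 0
  0 0 0 0 0
  0 0 0 1 2
  2 4 0 0 0
  0 0 0 0 0
After step 2: ants at (2,4),(3,0)
  0 0 0 0 0
  0 0 0 0 0
  0 0 0 0 3
  3 3 0 0 0
  0 0 0 0 0
After step 3: ants at (1,4),(3,1)
  0 0 0 0 0
  0 0 0 0 1
  0 0 0 0 2
  2 4 0 0 0
  0 0 0 0 0
After step 4: ants at (2,4),(3,0)
  0 0 0 0 0
  0 0 0 0 0
  0 0 0 0 3
  3 3 0 0 0
  0 0 0 0 0
After step 5: ants at (1,4),(3,1)
  0 0 0 0 0
  0 0 0 0 1
  0 0 0 0 2
  2 4 0 0 0
  0 0 0 0 0
After step 6: ants at (2,4),(3,0)
  0 0 0 0 0
  0 0 0 0 0
  0 0 0 0 3
  3 3 0 0 0
  0 0 0 0 0

0 0 0 0 0
0 0 0 0 0
0 0 0 0 3
3 3 0 0 0
0 0 0 0 0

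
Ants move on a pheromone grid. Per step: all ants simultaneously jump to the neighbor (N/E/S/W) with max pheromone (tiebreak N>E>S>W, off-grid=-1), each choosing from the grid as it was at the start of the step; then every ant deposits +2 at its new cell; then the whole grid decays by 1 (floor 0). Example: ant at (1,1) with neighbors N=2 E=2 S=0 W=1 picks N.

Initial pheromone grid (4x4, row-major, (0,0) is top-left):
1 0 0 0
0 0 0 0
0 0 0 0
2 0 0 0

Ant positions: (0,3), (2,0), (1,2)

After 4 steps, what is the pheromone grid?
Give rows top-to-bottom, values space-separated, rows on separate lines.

After step 1: ants at (1,3),(3,0),(0,2)
  0 0 1 0
  0 0 0 1
  0 0 0 0
  3 0 0 0
After step 2: ants at (0,3),(2,0),(0,3)
  0 0 0 3
  0 0 0 0
  1 0 0 0
  2 0 0 0
After step 3: ants at (1,3),(3,0),(1,3)
  0 0 0 2
  0 0 0 3
  0 0 0 0
  3 0 0 0
After step 4: ants at (0,3),(2,0),(0,3)
  0 0 0 5
  0 0 0 2
  1 0 0 0
  2 0 0 0

0 0 0 5
0 0 0 2
1 0 0 0
2 0 0 0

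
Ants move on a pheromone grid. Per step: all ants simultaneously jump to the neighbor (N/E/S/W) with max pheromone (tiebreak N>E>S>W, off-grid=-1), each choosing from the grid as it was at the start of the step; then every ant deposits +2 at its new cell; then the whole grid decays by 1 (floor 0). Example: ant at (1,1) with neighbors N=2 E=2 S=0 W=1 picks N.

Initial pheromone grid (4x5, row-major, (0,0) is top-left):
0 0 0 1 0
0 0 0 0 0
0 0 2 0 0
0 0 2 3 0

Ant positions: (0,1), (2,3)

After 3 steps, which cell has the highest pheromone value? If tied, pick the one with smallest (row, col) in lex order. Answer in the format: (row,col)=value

Step 1: ant0:(0,1)->E->(0,2) | ant1:(2,3)->S->(3,3)
  grid max=4 at (3,3)
Step 2: ant0:(0,2)->E->(0,3) | ant1:(3,3)->W->(3,2)
  grid max=3 at (3,3)
Step 3: ant0:(0,3)->E->(0,4) | ant1:(3,2)->E->(3,3)
  grid max=4 at (3,3)
Final grid:
  0 0 0 0 1
  0 0 0 0 0
  0 0 0 0 0
  0 0 1 4 0
Max pheromone 4 at (3,3)

Answer: (3,3)=4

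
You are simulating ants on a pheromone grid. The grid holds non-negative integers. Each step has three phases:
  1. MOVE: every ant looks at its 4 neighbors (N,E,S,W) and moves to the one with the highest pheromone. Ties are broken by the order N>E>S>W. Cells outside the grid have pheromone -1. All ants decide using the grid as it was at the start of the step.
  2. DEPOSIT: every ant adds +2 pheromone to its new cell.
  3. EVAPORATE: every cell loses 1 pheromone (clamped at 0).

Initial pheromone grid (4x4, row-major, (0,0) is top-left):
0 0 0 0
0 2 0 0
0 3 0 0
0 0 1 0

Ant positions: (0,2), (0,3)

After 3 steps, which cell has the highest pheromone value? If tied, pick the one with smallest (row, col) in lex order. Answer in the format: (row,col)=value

Answer: (0,3)=3

Derivation:
Step 1: ant0:(0,2)->E->(0,3) | ant1:(0,3)->S->(1,3)
  grid max=2 at (2,1)
Step 2: ant0:(0,3)->S->(1,3) | ant1:(1,3)->N->(0,3)
  grid max=2 at (0,3)
Step 3: ant0:(1,3)->N->(0,3) | ant1:(0,3)->S->(1,3)
  grid max=3 at (0,3)
Final grid:
  0 0 0 3
  0 0 0 3
  0 0 0 0
  0 0 0 0
Max pheromone 3 at (0,3)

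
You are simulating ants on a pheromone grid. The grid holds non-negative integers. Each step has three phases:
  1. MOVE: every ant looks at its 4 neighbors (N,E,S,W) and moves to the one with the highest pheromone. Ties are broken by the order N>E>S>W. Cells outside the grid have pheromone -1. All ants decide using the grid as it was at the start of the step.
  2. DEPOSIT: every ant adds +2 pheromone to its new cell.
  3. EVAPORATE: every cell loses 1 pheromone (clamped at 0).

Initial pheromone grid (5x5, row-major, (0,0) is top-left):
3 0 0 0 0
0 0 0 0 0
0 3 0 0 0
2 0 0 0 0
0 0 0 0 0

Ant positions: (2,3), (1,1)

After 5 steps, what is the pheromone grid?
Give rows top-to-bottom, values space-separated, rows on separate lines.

After step 1: ants at (1,3),(2,1)
  2 0 0 0 0
  0 0 0 1 0
  0 4 0 0 0
  1 0 0 0 0
  0 0 0 0 0
After step 2: ants at (0,3),(1,1)
  1 0 0 1 0
  0 1 0 0 0
  0 3 0 0 0
  0 0 0 0 0
  0 0 0 0 0
After step 3: ants at (0,4),(2,1)
  0 0 0 0 1
  0 0 0 0 0
  0 4 0 0 0
  0 0 0 0 0
  0 0 0 0 0
After step 4: ants at (1,4),(1,1)
  0 0 0 0 0
  0 1 0 0 1
  0 3 0 0 0
  0 0 0 0 0
  0 0 0 0 0
After step 5: ants at (0,4),(2,1)
  0 0 0 0 1
  0 0 0 0 0
  0 4 0 0 0
  0 0 0 0 0
  0 0 0 0 0

0 0 0 0 1
0 0 0 0 0
0 4 0 0 0
0 0 0 0 0
0 0 0 0 0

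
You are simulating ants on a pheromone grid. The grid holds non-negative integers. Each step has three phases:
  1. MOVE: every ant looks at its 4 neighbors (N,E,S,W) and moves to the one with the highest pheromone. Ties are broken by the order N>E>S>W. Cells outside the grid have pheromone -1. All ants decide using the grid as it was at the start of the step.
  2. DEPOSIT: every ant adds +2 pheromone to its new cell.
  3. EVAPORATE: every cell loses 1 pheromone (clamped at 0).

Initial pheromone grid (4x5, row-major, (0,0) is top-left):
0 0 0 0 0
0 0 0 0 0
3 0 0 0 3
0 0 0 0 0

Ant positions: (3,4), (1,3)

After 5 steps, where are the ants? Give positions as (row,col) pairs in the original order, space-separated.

Step 1: ant0:(3,4)->N->(2,4) | ant1:(1,3)->N->(0,3)
  grid max=4 at (2,4)
Step 2: ant0:(2,4)->N->(1,4) | ant1:(0,3)->E->(0,4)
  grid max=3 at (2,4)
Step 3: ant0:(1,4)->S->(2,4) | ant1:(0,4)->S->(1,4)
  grid max=4 at (2,4)
Step 4: ant0:(2,4)->N->(1,4) | ant1:(1,4)->S->(2,4)
  grid max=5 at (2,4)
Step 5: ant0:(1,4)->S->(2,4) | ant1:(2,4)->N->(1,4)
  grid max=6 at (2,4)

(2,4) (1,4)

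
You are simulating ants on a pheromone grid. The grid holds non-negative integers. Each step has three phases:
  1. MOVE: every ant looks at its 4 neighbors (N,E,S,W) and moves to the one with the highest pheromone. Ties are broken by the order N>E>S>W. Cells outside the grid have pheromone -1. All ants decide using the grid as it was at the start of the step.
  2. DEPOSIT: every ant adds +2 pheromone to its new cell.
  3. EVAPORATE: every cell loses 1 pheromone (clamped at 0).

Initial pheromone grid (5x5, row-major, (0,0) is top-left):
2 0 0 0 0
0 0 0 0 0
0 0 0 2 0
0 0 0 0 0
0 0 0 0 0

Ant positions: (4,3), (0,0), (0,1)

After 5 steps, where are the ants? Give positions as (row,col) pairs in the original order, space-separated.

Step 1: ant0:(4,3)->N->(3,3) | ant1:(0,0)->E->(0,1) | ant2:(0,1)->W->(0,0)
  grid max=3 at (0,0)
Step 2: ant0:(3,3)->N->(2,3) | ant1:(0,1)->W->(0,0) | ant2:(0,0)->E->(0,1)
  grid max=4 at (0,0)
Step 3: ant0:(2,3)->N->(1,3) | ant1:(0,0)->E->(0,1) | ant2:(0,1)->W->(0,0)
  grid max=5 at (0,0)
Step 4: ant0:(1,3)->S->(2,3) | ant1:(0,1)->W->(0,0) | ant2:(0,0)->E->(0,1)
  grid max=6 at (0,0)
Step 5: ant0:(2,3)->N->(1,3) | ant1:(0,0)->E->(0,1) | ant2:(0,1)->W->(0,0)
  grid max=7 at (0,0)

(1,3) (0,1) (0,0)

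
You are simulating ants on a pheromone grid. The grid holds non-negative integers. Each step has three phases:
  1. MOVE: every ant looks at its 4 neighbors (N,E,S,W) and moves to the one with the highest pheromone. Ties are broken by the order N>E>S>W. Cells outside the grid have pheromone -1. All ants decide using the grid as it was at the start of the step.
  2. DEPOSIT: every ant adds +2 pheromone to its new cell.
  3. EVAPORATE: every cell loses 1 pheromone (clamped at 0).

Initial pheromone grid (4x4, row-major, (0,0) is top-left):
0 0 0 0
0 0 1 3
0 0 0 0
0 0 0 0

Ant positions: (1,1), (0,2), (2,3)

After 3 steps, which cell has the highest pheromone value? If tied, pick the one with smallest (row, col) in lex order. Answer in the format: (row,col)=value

Answer: (1,2)=8

Derivation:
Step 1: ant0:(1,1)->E->(1,2) | ant1:(0,2)->S->(1,2) | ant2:(2,3)->N->(1,3)
  grid max=4 at (1,2)
Step 2: ant0:(1,2)->E->(1,3) | ant1:(1,2)->E->(1,3) | ant2:(1,3)->W->(1,2)
  grid max=7 at (1,3)
Step 3: ant0:(1,3)->W->(1,2) | ant1:(1,3)->W->(1,2) | ant2:(1,2)->E->(1,3)
  grid max=8 at (1,2)
Final grid:
  0 0 0 0
  0 0 8 8
  0 0 0 0
  0 0 0 0
Max pheromone 8 at (1,2)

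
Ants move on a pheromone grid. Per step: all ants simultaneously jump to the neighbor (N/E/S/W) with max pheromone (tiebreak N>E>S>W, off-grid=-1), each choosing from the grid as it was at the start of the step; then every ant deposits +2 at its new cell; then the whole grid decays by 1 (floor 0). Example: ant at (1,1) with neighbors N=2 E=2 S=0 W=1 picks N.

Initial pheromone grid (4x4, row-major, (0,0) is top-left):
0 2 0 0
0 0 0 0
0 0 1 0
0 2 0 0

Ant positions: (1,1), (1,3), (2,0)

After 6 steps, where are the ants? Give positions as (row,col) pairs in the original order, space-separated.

Step 1: ant0:(1,1)->N->(0,1) | ant1:(1,3)->N->(0,3) | ant2:(2,0)->N->(1,0)
  grid max=3 at (0,1)
Step 2: ant0:(0,1)->E->(0,2) | ant1:(0,3)->S->(1,3) | ant2:(1,0)->N->(0,0)
  grid max=2 at (0,1)
Step 3: ant0:(0,2)->W->(0,1) | ant1:(1,3)->N->(0,3) | ant2:(0,0)->E->(0,1)
  grid max=5 at (0,1)
Step 4: ant0:(0,1)->E->(0,2) | ant1:(0,3)->S->(1,3) | ant2:(0,1)->E->(0,2)
  grid max=4 at (0,1)
Step 5: ant0:(0,2)->W->(0,1) | ant1:(1,3)->N->(0,3) | ant2:(0,2)->W->(0,1)
  grid max=7 at (0,1)
Step 6: ant0:(0,1)->E->(0,2) | ant1:(0,3)->W->(0,2) | ant2:(0,1)->E->(0,2)
  grid max=7 at (0,2)

(0,2) (0,2) (0,2)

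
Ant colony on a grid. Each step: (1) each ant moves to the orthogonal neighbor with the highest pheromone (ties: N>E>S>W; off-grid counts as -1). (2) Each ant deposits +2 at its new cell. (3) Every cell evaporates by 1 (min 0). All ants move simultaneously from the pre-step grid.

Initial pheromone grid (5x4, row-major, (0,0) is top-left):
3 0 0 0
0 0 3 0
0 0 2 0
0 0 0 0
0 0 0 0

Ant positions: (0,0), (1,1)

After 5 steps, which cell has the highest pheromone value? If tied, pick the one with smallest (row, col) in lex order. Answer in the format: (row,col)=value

Answer: (1,2)=4

Derivation:
Step 1: ant0:(0,0)->E->(0,1) | ant1:(1,1)->E->(1,2)
  grid max=4 at (1,2)
Step 2: ant0:(0,1)->W->(0,0) | ant1:(1,2)->S->(2,2)
  grid max=3 at (0,0)
Step 3: ant0:(0,0)->E->(0,1) | ant1:(2,2)->N->(1,2)
  grid max=4 at (1,2)
Step 4: ant0:(0,1)->W->(0,0) | ant1:(1,2)->S->(2,2)
  grid max=3 at (0,0)
Step 5: ant0:(0,0)->E->(0,1) | ant1:(2,2)->N->(1,2)
  grid max=4 at (1,2)
Final grid:
  2 1 0 0
  0 0 4 0
  0 0 1 0
  0 0 0 0
  0 0 0 0
Max pheromone 4 at (1,2)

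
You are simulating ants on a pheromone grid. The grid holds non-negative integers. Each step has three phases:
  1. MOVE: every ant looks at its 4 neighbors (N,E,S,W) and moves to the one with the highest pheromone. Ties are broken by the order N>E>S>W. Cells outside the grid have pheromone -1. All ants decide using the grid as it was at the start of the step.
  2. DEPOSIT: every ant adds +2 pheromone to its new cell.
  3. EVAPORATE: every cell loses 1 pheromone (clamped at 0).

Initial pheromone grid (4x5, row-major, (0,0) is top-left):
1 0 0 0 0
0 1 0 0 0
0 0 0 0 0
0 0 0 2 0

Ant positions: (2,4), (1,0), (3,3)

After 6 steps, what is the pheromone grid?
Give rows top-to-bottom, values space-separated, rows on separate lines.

After step 1: ants at (1,4),(0,0),(2,3)
  2 0 0 0 0
  0 0 0 0 1
  0 0 0 1 0
  0 0 0 1 0
After step 2: ants at (0,4),(0,1),(3,3)
  1 1 0 0 1
  0 0 0 0 0
  0 0 0 0 0
  0 0 0 2 0
After step 3: ants at (1,4),(0,0),(2,3)
  2 0 0 0 0
  0 0 0 0 1
  0 0 0 1 0
  0 0 0 1 0
After step 4: ants at (0,4),(0,1),(3,3)
  1 1 0 0 1
  0 0 0 0 0
  0 0 0 0 0
  0 0 0 2 0
After step 5: ants at (1,4),(0,0),(2,3)
  2 0 0 0 0
  0 0 0 0 1
  0 0 0 1 0
  0 0 0 1 0
After step 6: ants at (0,4),(0,1),(3,3)
  1 1 0 0 1
  0 0 0 0 0
  0 0 0 0 0
  0 0 0 2 0

1 1 0 0 1
0 0 0 0 0
0 0 0 0 0
0 0 0 2 0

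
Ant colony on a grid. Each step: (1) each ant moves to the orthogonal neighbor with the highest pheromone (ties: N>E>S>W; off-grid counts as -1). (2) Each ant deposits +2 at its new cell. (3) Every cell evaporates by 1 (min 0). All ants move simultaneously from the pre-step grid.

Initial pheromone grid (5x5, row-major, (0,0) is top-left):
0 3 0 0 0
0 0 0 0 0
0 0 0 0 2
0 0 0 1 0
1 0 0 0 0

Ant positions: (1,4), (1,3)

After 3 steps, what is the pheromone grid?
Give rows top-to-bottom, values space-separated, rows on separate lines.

After step 1: ants at (2,4),(0,3)
  0 2 0 1 0
  0 0 0 0 0
  0 0 0 0 3
  0 0 0 0 0
  0 0 0 0 0
After step 2: ants at (1,4),(0,4)
  0 1 0 0 1
  0 0 0 0 1
  0 0 0 0 2
  0 0 0 0 0
  0 0 0 0 0
After step 3: ants at (2,4),(1,4)
  0 0 0 0 0
  0 0 0 0 2
  0 0 0 0 3
  0 0 0 0 0
  0 0 0 0 0

0 0 0 0 0
0 0 0 0 2
0 0 0 0 3
0 0 0 0 0
0 0 0 0 0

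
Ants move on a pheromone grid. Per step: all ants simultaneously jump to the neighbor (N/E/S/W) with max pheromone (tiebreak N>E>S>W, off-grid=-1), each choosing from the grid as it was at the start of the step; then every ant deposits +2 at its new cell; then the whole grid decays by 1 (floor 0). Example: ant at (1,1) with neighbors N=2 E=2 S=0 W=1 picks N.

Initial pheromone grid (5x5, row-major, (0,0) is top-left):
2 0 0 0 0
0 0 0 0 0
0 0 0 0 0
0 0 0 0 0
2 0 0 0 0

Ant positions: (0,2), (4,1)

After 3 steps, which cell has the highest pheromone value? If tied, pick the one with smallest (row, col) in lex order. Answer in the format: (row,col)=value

Answer: (4,0)=3

Derivation:
Step 1: ant0:(0,2)->E->(0,3) | ant1:(4,1)->W->(4,0)
  grid max=3 at (4,0)
Step 2: ant0:(0,3)->E->(0,4) | ant1:(4,0)->N->(3,0)
  grid max=2 at (4,0)
Step 3: ant0:(0,4)->S->(1,4) | ant1:(3,0)->S->(4,0)
  grid max=3 at (4,0)
Final grid:
  0 0 0 0 0
  0 0 0 0 1
  0 0 0 0 0
  0 0 0 0 0
  3 0 0 0 0
Max pheromone 3 at (4,0)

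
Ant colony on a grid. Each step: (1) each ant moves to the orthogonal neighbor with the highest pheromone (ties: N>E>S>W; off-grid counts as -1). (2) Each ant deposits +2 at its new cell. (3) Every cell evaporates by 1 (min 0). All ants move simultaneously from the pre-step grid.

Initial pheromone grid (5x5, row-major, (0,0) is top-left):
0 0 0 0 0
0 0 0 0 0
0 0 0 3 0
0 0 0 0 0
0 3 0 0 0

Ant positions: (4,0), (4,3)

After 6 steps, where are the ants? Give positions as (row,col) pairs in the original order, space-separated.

Step 1: ant0:(4,0)->E->(4,1) | ant1:(4,3)->N->(3,3)
  grid max=4 at (4,1)
Step 2: ant0:(4,1)->N->(3,1) | ant1:(3,3)->N->(2,3)
  grid max=3 at (2,3)
Step 3: ant0:(3,1)->S->(4,1) | ant1:(2,3)->N->(1,3)
  grid max=4 at (4,1)
Step 4: ant0:(4,1)->N->(3,1) | ant1:(1,3)->S->(2,3)
  grid max=3 at (2,3)
Step 5: ant0:(3,1)->S->(4,1) | ant1:(2,3)->N->(1,3)
  grid max=4 at (4,1)
Step 6: ant0:(4,1)->N->(3,1) | ant1:(1,3)->S->(2,3)
  grid max=3 at (2,3)

(3,1) (2,3)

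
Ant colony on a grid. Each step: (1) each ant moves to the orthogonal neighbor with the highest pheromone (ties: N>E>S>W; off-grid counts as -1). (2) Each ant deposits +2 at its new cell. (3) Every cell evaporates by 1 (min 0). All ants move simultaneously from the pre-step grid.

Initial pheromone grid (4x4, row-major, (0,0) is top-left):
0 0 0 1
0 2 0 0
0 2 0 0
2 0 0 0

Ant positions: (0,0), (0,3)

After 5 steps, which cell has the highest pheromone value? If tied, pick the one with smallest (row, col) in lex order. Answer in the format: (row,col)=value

Step 1: ant0:(0,0)->E->(0,1) | ant1:(0,3)->S->(1,3)
  grid max=1 at (0,1)
Step 2: ant0:(0,1)->S->(1,1) | ant1:(1,3)->N->(0,3)
  grid max=2 at (1,1)
Step 3: ant0:(1,1)->N->(0,1) | ant1:(0,3)->S->(1,3)
  grid max=1 at (0,1)
Step 4: ant0:(0,1)->S->(1,1) | ant1:(1,3)->N->(0,3)
  grid max=2 at (1,1)
Step 5: ant0:(1,1)->N->(0,1) | ant1:(0,3)->S->(1,3)
  grid max=1 at (0,1)
Final grid:
  0 1 0 0
  0 1 0 1
  0 0 0 0
  0 0 0 0
Max pheromone 1 at (0,1)

Answer: (0,1)=1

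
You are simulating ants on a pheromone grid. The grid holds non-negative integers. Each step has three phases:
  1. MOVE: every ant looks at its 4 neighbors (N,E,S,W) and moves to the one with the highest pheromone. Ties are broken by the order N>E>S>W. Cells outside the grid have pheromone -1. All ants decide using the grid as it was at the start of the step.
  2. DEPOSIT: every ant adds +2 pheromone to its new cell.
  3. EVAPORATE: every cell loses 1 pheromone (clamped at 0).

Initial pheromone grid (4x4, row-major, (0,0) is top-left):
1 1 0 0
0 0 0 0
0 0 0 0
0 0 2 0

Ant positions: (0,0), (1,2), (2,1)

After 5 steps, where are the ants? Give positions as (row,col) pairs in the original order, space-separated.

Step 1: ant0:(0,0)->E->(0,1) | ant1:(1,2)->N->(0,2) | ant2:(2,1)->N->(1,1)
  grid max=2 at (0,1)
Step 2: ant0:(0,1)->E->(0,2) | ant1:(0,2)->W->(0,1) | ant2:(1,1)->N->(0,1)
  grid max=5 at (0,1)
Step 3: ant0:(0,2)->W->(0,1) | ant1:(0,1)->E->(0,2) | ant2:(0,1)->E->(0,2)
  grid max=6 at (0,1)
Step 4: ant0:(0,1)->E->(0,2) | ant1:(0,2)->W->(0,1) | ant2:(0,2)->W->(0,1)
  grid max=9 at (0,1)
Step 5: ant0:(0,2)->W->(0,1) | ant1:(0,1)->E->(0,2) | ant2:(0,1)->E->(0,2)
  grid max=10 at (0,1)

(0,1) (0,2) (0,2)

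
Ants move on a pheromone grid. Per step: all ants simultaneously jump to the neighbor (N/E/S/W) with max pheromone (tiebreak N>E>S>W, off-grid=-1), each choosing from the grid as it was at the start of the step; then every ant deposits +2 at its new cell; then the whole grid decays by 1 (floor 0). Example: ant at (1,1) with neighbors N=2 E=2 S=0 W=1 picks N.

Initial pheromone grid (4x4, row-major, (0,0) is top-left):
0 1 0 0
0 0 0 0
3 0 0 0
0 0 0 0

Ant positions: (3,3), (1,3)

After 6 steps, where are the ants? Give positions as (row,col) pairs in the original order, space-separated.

Step 1: ant0:(3,3)->N->(2,3) | ant1:(1,3)->N->(0,3)
  grid max=2 at (2,0)
Step 2: ant0:(2,3)->N->(1,3) | ant1:(0,3)->S->(1,3)
  grid max=3 at (1,3)
Step 3: ant0:(1,3)->N->(0,3) | ant1:(1,3)->N->(0,3)
  grid max=3 at (0,3)
Step 4: ant0:(0,3)->S->(1,3) | ant1:(0,3)->S->(1,3)
  grid max=5 at (1,3)
Step 5: ant0:(1,3)->N->(0,3) | ant1:(1,3)->N->(0,3)
  grid max=5 at (0,3)
Step 6: ant0:(0,3)->S->(1,3) | ant1:(0,3)->S->(1,3)
  grid max=7 at (1,3)

(1,3) (1,3)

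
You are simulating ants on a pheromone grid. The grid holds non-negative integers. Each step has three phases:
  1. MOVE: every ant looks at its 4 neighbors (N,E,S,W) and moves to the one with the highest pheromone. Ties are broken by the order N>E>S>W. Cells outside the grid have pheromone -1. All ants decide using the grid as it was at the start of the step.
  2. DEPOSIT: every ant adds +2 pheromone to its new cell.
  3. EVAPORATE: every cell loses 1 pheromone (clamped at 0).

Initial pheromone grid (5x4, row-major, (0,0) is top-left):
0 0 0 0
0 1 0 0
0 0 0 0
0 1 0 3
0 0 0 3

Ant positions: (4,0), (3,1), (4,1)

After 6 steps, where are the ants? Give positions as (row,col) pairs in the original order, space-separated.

Step 1: ant0:(4,0)->N->(3,0) | ant1:(3,1)->N->(2,1) | ant2:(4,1)->N->(3,1)
  grid max=2 at (3,1)
Step 2: ant0:(3,0)->E->(3,1) | ant1:(2,1)->S->(3,1) | ant2:(3,1)->N->(2,1)
  grid max=5 at (3,1)
Step 3: ant0:(3,1)->N->(2,1) | ant1:(3,1)->N->(2,1) | ant2:(2,1)->S->(3,1)
  grid max=6 at (3,1)
Step 4: ant0:(2,1)->S->(3,1) | ant1:(2,1)->S->(3,1) | ant2:(3,1)->N->(2,1)
  grid max=9 at (3,1)
Step 5: ant0:(3,1)->N->(2,1) | ant1:(3,1)->N->(2,1) | ant2:(2,1)->S->(3,1)
  grid max=10 at (3,1)
Step 6: ant0:(2,1)->S->(3,1) | ant1:(2,1)->S->(3,1) | ant2:(3,1)->N->(2,1)
  grid max=13 at (3,1)

(3,1) (3,1) (2,1)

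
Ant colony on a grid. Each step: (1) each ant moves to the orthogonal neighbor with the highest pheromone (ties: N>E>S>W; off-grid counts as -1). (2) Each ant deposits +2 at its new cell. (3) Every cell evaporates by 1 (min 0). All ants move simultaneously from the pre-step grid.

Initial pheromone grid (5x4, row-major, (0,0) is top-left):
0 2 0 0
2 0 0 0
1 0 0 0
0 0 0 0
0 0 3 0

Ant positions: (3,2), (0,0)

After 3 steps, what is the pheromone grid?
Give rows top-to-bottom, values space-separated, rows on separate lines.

After step 1: ants at (4,2),(0,1)
  0 3 0 0
  1 0 0 0
  0 0 0 0
  0 0 0 0
  0 0 4 0
After step 2: ants at (3,2),(0,2)
  0 2 1 0
  0 0 0 0
  0 0 0 0
  0 0 1 0
  0 0 3 0
After step 3: ants at (4,2),(0,1)
  0 3 0 0
  0 0 0 0
  0 0 0 0
  0 0 0 0
  0 0 4 0

0 3 0 0
0 0 0 0
0 0 0 0
0 0 0 0
0 0 4 0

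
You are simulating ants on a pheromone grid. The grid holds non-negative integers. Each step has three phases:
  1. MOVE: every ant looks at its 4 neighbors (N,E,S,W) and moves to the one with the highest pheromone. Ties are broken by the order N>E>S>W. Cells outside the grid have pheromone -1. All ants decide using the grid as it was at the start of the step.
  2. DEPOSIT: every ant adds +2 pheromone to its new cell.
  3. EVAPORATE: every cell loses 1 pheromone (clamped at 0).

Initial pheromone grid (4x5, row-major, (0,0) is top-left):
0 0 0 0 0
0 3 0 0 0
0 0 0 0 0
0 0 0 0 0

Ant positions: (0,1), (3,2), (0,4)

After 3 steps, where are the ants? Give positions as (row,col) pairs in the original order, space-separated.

Step 1: ant0:(0,1)->S->(1,1) | ant1:(3,2)->N->(2,2) | ant2:(0,4)->S->(1,4)
  grid max=4 at (1,1)
Step 2: ant0:(1,1)->N->(0,1) | ant1:(2,2)->N->(1,2) | ant2:(1,4)->N->(0,4)
  grid max=3 at (1,1)
Step 3: ant0:(0,1)->S->(1,1) | ant1:(1,2)->W->(1,1) | ant2:(0,4)->S->(1,4)
  grid max=6 at (1,1)

(1,1) (1,1) (1,4)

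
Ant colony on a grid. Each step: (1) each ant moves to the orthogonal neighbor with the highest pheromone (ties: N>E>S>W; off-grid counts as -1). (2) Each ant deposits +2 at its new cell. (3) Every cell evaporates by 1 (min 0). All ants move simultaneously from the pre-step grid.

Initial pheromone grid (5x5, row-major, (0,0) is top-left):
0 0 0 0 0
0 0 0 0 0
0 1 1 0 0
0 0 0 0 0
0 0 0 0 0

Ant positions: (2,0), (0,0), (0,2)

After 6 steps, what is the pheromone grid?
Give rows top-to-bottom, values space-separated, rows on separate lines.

After step 1: ants at (2,1),(0,1),(0,3)
  0 1 0 1 0
  0 0 0 0 0
  0 2 0 0 0
  0 0 0 0 0
  0 0 0 0 0
After step 2: ants at (1,1),(0,2),(0,4)
  0 0 1 0 1
  0 1 0 0 0
  0 1 0 0 0
  0 0 0 0 0
  0 0 0 0 0
After step 3: ants at (2,1),(0,3),(1,4)
  0 0 0 1 0
  0 0 0 0 1
  0 2 0 0 0
  0 0 0 0 0
  0 0 0 0 0
After step 4: ants at (1,1),(0,4),(0,4)
  0 0 0 0 3
  0 1 0 0 0
  0 1 0 0 0
  0 0 0 0 0
  0 0 0 0 0
After step 5: ants at (2,1),(1,4),(1,4)
  0 0 0 0 2
  0 0 0 0 3
  0 2 0 0 0
  0 0 0 0 0
  0 0 0 0 0
After step 6: ants at (1,1),(0,4),(0,4)
  0 0 0 0 5
  0 1 0 0 2
  0 1 0 0 0
  0 0 0 0 0
  0 0 0 0 0

0 0 0 0 5
0 1 0 0 2
0 1 0 0 0
0 0 0 0 0
0 0 0 0 0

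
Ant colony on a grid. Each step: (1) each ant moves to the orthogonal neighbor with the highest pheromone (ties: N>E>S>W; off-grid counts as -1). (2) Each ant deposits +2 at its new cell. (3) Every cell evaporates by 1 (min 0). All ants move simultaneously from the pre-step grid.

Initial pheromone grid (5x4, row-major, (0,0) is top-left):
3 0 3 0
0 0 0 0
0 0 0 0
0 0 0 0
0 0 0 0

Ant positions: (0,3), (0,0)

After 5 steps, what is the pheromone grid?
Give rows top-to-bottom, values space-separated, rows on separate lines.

After step 1: ants at (0,2),(0,1)
  2 1 4 0
  0 0 0 0
  0 0 0 0
  0 0 0 0
  0 0 0 0
After step 2: ants at (0,1),(0,2)
  1 2 5 0
  0 0 0 0
  0 0 0 0
  0 0 0 0
  0 0 0 0
After step 3: ants at (0,2),(0,1)
  0 3 6 0
  0 0 0 0
  0 0 0 0
  0 0 0 0
  0 0 0 0
After step 4: ants at (0,1),(0,2)
  0 4 7 0
  0 0 0 0
  0 0 0 0
  0 0 0 0
  0 0 0 0
After step 5: ants at (0,2),(0,1)
  0 5 8 0
  0 0 0 0
  0 0 0 0
  0 0 0 0
  0 0 0 0

0 5 8 0
0 0 0 0
0 0 0 0
0 0 0 0
0 0 0 0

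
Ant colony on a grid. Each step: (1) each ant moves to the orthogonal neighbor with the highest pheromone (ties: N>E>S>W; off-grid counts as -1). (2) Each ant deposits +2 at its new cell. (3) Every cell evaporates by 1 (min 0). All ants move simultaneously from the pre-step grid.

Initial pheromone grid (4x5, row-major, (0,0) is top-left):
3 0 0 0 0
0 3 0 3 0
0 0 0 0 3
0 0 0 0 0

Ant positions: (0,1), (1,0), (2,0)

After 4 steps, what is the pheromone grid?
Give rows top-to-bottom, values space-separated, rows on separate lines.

After step 1: ants at (1,1),(0,0),(1,0)
  4 0 0 0 0
  1 4 0 2 0
  0 0 0 0 2
  0 0 0 0 0
After step 2: ants at (1,0),(1,0),(0,0)
  5 0 0 0 0
  4 3 0 1 0
  0 0 0 0 1
  0 0 0 0 0
After step 3: ants at (0,0),(0,0),(1,0)
  8 0 0 0 0
  5 2 0 0 0
  0 0 0 0 0
  0 0 0 0 0
After step 4: ants at (1,0),(1,0),(0,0)
  9 0 0 0 0
  8 1 0 0 0
  0 0 0 0 0
  0 0 0 0 0

9 0 0 0 0
8 1 0 0 0
0 0 0 0 0
0 0 0 0 0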